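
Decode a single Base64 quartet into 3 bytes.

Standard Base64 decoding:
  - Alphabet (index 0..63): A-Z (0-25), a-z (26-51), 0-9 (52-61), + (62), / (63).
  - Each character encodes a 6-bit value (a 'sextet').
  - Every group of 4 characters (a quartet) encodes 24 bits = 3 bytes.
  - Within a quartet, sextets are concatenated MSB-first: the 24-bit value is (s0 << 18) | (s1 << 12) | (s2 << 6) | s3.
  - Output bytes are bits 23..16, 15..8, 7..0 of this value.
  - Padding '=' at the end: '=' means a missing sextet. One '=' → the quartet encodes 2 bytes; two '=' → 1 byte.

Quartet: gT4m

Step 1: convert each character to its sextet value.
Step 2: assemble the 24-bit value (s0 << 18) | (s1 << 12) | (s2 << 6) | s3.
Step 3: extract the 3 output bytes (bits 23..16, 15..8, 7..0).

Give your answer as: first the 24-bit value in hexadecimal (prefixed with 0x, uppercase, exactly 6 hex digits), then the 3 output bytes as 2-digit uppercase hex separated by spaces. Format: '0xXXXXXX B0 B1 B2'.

Answer: 0x813E26 81 3E 26

Derivation:
Sextets: g=32, T=19, 4=56, m=38
24-bit: (32<<18) | (19<<12) | (56<<6) | 38
      = 0x800000 | 0x013000 | 0x000E00 | 0x000026
      = 0x813E26
Bytes: (v>>16)&0xFF=81, (v>>8)&0xFF=3E, v&0xFF=26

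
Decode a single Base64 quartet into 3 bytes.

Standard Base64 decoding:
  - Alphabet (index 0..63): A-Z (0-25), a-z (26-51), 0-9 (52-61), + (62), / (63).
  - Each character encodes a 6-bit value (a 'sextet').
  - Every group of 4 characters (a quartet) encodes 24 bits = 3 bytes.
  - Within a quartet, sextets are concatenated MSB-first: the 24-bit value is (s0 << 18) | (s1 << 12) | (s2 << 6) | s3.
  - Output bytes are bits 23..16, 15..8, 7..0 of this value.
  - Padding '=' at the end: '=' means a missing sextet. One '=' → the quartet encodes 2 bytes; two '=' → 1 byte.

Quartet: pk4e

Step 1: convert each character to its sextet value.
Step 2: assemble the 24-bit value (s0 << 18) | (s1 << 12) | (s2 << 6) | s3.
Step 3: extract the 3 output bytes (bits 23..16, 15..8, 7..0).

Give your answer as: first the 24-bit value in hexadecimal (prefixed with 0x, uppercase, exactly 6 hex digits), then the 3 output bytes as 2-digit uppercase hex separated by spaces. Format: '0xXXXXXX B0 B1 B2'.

Sextets: p=41, k=36, 4=56, e=30
24-bit: (41<<18) | (36<<12) | (56<<6) | 30
      = 0xA40000 | 0x024000 | 0x000E00 | 0x00001E
      = 0xA64E1E
Bytes: (v>>16)&0xFF=A6, (v>>8)&0xFF=4E, v&0xFF=1E

Answer: 0xA64E1E A6 4E 1E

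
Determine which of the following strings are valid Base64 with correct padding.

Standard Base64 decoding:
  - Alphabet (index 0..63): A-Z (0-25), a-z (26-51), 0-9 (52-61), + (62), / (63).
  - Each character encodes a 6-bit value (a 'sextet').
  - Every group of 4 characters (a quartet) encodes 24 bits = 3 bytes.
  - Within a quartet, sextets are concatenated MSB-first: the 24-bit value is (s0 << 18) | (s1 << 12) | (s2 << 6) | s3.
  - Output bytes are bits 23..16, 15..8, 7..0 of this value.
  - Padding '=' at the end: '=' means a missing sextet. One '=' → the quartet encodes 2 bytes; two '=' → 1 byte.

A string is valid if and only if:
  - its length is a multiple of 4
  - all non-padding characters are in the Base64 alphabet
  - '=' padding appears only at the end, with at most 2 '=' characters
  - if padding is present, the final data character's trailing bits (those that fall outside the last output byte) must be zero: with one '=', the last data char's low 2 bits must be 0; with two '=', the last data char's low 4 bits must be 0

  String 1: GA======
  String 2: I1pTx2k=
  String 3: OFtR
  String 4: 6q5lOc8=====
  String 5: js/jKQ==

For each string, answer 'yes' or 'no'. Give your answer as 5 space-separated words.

String 1: 'GA======' → invalid (6 pad chars (max 2))
String 2: 'I1pTx2k=' → valid
String 3: 'OFtR' → valid
String 4: '6q5lOc8=====' → invalid (5 pad chars (max 2))
String 5: 'js/jKQ==' → valid

Answer: no yes yes no yes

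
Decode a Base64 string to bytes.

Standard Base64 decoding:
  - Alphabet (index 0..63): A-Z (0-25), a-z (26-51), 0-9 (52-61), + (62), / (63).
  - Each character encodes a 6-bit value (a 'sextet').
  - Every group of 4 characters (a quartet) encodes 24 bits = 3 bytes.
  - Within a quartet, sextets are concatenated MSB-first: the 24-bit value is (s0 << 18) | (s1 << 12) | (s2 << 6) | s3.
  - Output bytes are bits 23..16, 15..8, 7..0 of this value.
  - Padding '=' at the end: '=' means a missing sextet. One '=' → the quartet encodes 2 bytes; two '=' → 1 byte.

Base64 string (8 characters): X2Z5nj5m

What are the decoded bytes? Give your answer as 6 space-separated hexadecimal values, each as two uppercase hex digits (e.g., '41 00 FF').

After char 0 ('X'=23): chars_in_quartet=1 acc=0x17 bytes_emitted=0
After char 1 ('2'=54): chars_in_quartet=2 acc=0x5F6 bytes_emitted=0
After char 2 ('Z'=25): chars_in_quartet=3 acc=0x17D99 bytes_emitted=0
After char 3 ('5'=57): chars_in_quartet=4 acc=0x5F6679 -> emit 5F 66 79, reset; bytes_emitted=3
After char 4 ('n'=39): chars_in_quartet=1 acc=0x27 bytes_emitted=3
After char 5 ('j'=35): chars_in_quartet=2 acc=0x9E3 bytes_emitted=3
After char 6 ('5'=57): chars_in_quartet=3 acc=0x278F9 bytes_emitted=3
After char 7 ('m'=38): chars_in_quartet=4 acc=0x9E3E66 -> emit 9E 3E 66, reset; bytes_emitted=6

Answer: 5F 66 79 9E 3E 66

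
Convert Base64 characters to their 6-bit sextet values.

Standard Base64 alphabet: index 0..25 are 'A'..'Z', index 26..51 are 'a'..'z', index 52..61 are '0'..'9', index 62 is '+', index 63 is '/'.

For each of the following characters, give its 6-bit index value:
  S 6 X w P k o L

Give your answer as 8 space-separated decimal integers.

'S': A..Z range, ord('S') − ord('A') = 18
'6': 0..9 range, 52 + ord('6') − ord('0') = 58
'X': A..Z range, ord('X') − ord('A') = 23
'w': a..z range, 26 + ord('w') − ord('a') = 48
'P': A..Z range, ord('P') − ord('A') = 15
'k': a..z range, 26 + ord('k') − ord('a') = 36
'o': a..z range, 26 + ord('o') − ord('a') = 40
'L': A..Z range, ord('L') − ord('A') = 11

Answer: 18 58 23 48 15 36 40 11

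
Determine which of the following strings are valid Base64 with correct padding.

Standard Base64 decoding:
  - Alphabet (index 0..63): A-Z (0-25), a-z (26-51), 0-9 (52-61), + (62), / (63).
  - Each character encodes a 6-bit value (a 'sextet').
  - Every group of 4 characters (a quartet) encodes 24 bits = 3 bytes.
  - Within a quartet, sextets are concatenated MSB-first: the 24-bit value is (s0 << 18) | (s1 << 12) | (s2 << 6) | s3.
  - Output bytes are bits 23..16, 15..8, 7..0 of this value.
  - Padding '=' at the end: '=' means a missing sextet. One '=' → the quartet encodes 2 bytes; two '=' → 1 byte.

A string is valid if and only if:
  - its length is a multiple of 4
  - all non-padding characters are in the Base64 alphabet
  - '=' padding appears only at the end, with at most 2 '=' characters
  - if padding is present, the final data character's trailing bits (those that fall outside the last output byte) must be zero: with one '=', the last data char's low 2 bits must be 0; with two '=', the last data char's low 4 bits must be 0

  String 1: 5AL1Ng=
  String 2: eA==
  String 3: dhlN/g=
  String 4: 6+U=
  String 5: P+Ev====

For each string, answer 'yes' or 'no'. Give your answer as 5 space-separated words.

String 1: '5AL1Ng=' → invalid (len=7 not mult of 4)
String 2: 'eA==' → valid
String 3: 'dhlN/g=' → invalid (len=7 not mult of 4)
String 4: '6+U=' → valid
String 5: 'P+Ev====' → invalid (4 pad chars (max 2))

Answer: no yes no yes no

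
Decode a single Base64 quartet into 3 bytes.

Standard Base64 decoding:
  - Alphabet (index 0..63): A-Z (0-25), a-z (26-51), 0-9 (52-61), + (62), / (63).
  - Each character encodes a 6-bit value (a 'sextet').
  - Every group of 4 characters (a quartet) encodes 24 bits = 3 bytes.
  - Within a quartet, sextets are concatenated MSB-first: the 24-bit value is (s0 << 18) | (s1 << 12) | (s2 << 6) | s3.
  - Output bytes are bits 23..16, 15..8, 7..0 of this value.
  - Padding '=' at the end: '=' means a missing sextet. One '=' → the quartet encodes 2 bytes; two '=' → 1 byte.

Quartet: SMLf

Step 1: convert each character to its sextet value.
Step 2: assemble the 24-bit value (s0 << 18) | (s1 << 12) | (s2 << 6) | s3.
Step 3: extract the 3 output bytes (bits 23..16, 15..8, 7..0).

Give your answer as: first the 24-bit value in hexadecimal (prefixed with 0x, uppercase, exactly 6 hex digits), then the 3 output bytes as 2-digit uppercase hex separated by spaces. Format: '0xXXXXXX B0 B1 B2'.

Sextets: S=18, M=12, L=11, f=31
24-bit: (18<<18) | (12<<12) | (11<<6) | 31
      = 0x480000 | 0x00C000 | 0x0002C0 | 0x00001F
      = 0x48C2DF
Bytes: (v>>16)&0xFF=48, (v>>8)&0xFF=C2, v&0xFF=DF

Answer: 0x48C2DF 48 C2 DF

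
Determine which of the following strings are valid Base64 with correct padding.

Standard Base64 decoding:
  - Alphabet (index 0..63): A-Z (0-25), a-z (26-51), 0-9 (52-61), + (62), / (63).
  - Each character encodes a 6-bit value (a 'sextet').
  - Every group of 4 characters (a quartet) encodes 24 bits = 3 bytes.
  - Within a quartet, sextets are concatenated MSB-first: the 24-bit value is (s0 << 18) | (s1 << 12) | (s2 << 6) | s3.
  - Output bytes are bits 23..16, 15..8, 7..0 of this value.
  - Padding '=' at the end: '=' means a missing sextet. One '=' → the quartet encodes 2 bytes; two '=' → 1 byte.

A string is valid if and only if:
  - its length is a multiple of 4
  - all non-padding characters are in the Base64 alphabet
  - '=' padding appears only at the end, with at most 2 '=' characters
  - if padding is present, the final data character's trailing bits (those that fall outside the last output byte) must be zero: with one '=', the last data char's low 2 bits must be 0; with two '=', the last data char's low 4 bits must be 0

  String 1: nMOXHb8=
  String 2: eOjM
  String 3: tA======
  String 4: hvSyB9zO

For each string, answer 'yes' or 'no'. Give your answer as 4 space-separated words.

String 1: 'nMOXHb8=' → valid
String 2: 'eOjM' → valid
String 3: 'tA======' → invalid (6 pad chars (max 2))
String 4: 'hvSyB9zO' → valid

Answer: yes yes no yes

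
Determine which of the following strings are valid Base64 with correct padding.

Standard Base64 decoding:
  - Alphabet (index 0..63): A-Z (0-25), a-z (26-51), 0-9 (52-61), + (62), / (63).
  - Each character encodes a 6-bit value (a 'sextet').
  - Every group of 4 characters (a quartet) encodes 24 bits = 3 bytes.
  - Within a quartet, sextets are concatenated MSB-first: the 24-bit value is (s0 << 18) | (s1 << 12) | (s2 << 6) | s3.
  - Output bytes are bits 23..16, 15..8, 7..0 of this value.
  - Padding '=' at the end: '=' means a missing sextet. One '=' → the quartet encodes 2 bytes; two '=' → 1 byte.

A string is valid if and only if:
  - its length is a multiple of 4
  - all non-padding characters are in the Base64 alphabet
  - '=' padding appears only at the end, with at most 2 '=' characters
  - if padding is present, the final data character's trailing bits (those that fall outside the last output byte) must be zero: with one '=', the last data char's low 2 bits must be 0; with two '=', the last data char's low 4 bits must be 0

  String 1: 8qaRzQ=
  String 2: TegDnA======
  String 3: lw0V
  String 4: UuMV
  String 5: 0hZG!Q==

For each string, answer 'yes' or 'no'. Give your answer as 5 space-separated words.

Answer: no no yes yes no

Derivation:
String 1: '8qaRzQ=' → invalid (len=7 not mult of 4)
String 2: 'TegDnA======' → invalid (6 pad chars (max 2))
String 3: 'lw0V' → valid
String 4: 'UuMV' → valid
String 5: '0hZG!Q==' → invalid (bad char(s): ['!'])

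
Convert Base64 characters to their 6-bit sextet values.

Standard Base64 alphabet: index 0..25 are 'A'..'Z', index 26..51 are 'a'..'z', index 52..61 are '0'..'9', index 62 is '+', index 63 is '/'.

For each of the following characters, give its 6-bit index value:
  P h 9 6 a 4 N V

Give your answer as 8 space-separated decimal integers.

Answer: 15 33 61 58 26 56 13 21

Derivation:
'P': A..Z range, ord('P') − ord('A') = 15
'h': a..z range, 26 + ord('h') − ord('a') = 33
'9': 0..9 range, 52 + ord('9') − ord('0') = 61
'6': 0..9 range, 52 + ord('6') − ord('0') = 58
'a': a..z range, 26 + ord('a') − ord('a') = 26
'4': 0..9 range, 52 + ord('4') − ord('0') = 56
'N': A..Z range, ord('N') − ord('A') = 13
'V': A..Z range, ord('V') − ord('A') = 21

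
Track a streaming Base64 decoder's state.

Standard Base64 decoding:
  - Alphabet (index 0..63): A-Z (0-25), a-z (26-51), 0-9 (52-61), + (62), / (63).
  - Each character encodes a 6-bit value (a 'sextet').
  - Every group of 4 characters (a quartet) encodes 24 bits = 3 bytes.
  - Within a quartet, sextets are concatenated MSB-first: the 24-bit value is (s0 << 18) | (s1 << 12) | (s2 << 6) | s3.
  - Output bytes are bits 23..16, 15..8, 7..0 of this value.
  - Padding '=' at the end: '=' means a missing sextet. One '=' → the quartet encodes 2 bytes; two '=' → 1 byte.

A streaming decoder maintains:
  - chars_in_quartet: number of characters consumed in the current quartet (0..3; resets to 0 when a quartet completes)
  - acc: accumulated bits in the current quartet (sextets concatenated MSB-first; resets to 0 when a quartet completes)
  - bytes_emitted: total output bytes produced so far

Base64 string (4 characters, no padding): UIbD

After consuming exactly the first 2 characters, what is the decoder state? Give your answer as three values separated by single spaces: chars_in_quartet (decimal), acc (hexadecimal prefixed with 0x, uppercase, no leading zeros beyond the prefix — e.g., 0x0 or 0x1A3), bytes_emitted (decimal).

Answer: 2 0x508 0

Derivation:
After char 0 ('U'=20): chars_in_quartet=1 acc=0x14 bytes_emitted=0
After char 1 ('I'=8): chars_in_quartet=2 acc=0x508 bytes_emitted=0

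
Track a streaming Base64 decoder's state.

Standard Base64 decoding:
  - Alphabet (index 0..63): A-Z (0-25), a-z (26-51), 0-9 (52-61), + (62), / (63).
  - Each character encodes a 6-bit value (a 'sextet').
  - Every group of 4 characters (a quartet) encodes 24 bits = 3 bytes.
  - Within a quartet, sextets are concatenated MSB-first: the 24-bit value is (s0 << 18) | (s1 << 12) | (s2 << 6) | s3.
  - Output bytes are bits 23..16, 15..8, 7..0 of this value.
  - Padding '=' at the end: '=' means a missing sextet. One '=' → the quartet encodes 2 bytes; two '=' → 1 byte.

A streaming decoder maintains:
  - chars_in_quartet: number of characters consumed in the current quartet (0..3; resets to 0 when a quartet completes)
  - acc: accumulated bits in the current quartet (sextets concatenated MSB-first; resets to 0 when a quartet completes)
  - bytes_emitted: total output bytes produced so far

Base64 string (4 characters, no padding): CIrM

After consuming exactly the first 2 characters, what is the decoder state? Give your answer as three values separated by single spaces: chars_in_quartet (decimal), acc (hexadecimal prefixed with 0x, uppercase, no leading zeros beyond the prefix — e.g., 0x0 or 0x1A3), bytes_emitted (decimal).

Answer: 2 0x88 0

Derivation:
After char 0 ('C'=2): chars_in_quartet=1 acc=0x2 bytes_emitted=0
After char 1 ('I'=8): chars_in_quartet=2 acc=0x88 bytes_emitted=0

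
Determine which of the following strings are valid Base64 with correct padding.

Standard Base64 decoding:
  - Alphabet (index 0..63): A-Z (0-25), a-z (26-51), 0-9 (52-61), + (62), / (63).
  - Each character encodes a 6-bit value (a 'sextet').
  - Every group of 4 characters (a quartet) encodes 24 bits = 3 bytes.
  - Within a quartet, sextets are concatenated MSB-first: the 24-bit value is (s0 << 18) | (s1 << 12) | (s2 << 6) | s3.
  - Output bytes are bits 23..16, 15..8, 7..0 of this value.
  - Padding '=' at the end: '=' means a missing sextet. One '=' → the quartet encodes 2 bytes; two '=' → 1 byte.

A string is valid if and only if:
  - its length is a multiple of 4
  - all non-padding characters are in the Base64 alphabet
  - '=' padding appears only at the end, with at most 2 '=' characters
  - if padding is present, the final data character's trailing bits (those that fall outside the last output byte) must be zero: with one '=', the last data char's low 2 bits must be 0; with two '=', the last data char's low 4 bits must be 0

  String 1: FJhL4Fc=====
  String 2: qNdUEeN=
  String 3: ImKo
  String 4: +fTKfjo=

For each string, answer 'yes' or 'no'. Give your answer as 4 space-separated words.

Answer: no no yes yes

Derivation:
String 1: 'FJhL4Fc=====' → invalid (5 pad chars (max 2))
String 2: 'qNdUEeN=' → invalid (bad trailing bits)
String 3: 'ImKo' → valid
String 4: '+fTKfjo=' → valid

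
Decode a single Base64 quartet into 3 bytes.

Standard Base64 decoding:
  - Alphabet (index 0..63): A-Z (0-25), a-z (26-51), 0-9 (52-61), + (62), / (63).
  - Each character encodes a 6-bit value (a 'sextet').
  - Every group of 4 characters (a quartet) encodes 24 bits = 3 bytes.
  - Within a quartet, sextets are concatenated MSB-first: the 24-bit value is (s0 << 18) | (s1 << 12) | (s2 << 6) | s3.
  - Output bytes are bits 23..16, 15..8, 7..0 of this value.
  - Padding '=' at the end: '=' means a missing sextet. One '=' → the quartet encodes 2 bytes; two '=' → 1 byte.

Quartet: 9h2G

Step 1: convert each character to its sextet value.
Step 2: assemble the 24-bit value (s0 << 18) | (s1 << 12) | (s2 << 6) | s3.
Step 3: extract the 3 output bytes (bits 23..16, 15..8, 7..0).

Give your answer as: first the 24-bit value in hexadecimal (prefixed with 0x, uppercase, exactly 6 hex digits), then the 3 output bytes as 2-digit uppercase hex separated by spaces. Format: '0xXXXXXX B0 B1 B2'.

Answer: 0xF61D86 F6 1D 86

Derivation:
Sextets: 9=61, h=33, 2=54, G=6
24-bit: (61<<18) | (33<<12) | (54<<6) | 6
      = 0xF40000 | 0x021000 | 0x000D80 | 0x000006
      = 0xF61D86
Bytes: (v>>16)&0xFF=F6, (v>>8)&0xFF=1D, v&0xFF=86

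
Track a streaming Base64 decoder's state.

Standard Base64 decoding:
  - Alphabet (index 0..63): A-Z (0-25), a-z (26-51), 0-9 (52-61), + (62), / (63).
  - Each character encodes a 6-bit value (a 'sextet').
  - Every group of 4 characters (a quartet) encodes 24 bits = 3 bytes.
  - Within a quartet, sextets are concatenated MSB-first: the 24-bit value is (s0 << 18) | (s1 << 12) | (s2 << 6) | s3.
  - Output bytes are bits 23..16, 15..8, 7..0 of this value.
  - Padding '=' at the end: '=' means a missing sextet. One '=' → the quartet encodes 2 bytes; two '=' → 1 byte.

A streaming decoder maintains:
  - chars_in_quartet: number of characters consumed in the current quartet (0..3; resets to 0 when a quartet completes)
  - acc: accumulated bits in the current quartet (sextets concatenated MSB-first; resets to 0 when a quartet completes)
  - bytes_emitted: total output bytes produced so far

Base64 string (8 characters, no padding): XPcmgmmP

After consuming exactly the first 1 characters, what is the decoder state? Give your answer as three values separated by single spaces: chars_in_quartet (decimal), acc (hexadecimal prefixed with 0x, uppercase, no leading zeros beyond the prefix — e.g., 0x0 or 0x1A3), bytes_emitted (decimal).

Answer: 1 0x17 0

Derivation:
After char 0 ('X'=23): chars_in_quartet=1 acc=0x17 bytes_emitted=0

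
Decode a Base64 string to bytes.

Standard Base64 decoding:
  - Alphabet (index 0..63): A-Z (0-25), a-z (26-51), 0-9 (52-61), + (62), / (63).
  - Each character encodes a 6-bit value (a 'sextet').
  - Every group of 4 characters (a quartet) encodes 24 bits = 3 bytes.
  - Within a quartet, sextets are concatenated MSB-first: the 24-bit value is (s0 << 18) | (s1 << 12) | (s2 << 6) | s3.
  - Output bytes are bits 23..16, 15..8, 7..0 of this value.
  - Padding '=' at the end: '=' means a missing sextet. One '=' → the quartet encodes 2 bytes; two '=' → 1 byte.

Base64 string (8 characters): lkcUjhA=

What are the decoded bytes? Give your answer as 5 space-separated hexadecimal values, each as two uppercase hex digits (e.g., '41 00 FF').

After char 0 ('l'=37): chars_in_quartet=1 acc=0x25 bytes_emitted=0
After char 1 ('k'=36): chars_in_quartet=2 acc=0x964 bytes_emitted=0
After char 2 ('c'=28): chars_in_quartet=3 acc=0x2591C bytes_emitted=0
After char 3 ('U'=20): chars_in_quartet=4 acc=0x964714 -> emit 96 47 14, reset; bytes_emitted=3
After char 4 ('j'=35): chars_in_quartet=1 acc=0x23 bytes_emitted=3
After char 5 ('h'=33): chars_in_quartet=2 acc=0x8E1 bytes_emitted=3
After char 6 ('A'=0): chars_in_quartet=3 acc=0x23840 bytes_emitted=3
Padding '=': partial quartet acc=0x23840 -> emit 8E 10; bytes_emitted=5

Answer: 96 47 14 8E 10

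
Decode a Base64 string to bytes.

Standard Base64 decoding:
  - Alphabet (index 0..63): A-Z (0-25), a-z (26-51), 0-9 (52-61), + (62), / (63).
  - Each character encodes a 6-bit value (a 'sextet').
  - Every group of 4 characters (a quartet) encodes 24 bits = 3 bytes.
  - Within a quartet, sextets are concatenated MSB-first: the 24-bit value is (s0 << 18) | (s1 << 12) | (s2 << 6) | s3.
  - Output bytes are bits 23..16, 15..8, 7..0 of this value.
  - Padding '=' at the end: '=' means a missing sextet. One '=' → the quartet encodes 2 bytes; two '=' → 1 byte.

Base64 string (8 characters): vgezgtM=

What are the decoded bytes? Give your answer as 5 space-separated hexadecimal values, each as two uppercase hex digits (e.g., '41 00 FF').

Answer: BE 07 B3 82 D3

Derivation:
After char 0 ('v'=47): chars_in_quartet=1 acc=0x2F bytes_emitted=0
After char 1 ('g'=32): chars_in_quartet=2 acc=0xBE0 bytes_emitted=0
After char 2 ('e'=30): chars_in_quartet=3 acc=0x2F81E bytes_emitted=0
After char 3 ('z'=51): chars_in_quartet=4 acc=0xBE07B3 -> emit BE 07 B3, reset; bytes_emitted=3
After char 4 ('g'=32): chars_in_quartet=1 acc=0x20 bytes_emitted=3
After char 5 ('t'=45): chars_in_quartet=2 acc=0x82D bytes_emitted=3
After char 6 ('M'=12): chars_in_quartet=3 acc=0x20B4C bytes_emitted=3
Padding '=': partial quartet acc=0x20B4C -> emit 82 D3; bytes_emitted=5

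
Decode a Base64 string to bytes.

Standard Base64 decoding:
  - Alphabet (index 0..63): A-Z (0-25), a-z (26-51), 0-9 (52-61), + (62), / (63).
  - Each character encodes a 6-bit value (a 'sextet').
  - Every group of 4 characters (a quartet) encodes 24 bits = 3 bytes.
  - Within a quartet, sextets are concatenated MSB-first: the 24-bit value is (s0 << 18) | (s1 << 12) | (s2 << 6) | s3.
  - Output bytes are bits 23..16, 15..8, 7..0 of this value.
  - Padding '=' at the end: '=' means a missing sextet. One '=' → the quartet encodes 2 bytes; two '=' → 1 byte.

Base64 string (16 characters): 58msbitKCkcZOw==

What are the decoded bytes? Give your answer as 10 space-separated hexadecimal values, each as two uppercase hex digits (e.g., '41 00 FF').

After char 0 ('5'=57): chars_in_quartet=1 acc=0x39 bytes_emitted=0
After char 1 ('8'=60): chars_in_quartet=2 acc=0xE7C bytes_emitted=0
After char 2 ('m'=38): chars_in_quartet=3 acc=0x39F26 bytes_emitted=0
After char 3 ('s'=44): chars_in_quartet=4 acc=0xE7C9AC -> emit E7 C9 AC, reset; bytes_emitted=3
After char 4 ('b'=27): chars_in_quartet=1 acc=0x1B bytes_emitted=3
After char 5 ('i'=34): chars_in_quartet=2 acc=0x6E2 bytes_emitted=3
After char 6 ('t'=45): chars_in_quartet=3 acc=0x1B8AD bytes_emitted=3
After char 7 ('K'=10): chars_in_quartet=4 acc=0x6E2B4A -> emit 6E 2B 4A, reset; bytes_emitted=6
After char 8 ('C'=2): chars_in_quartet=1 acc=0x2 bytes_emitted=6
After char 9 ('k'=36): chars_in_quartet=2 acc=0xA4 bytes_emitted=6
After char 10 ('c'=28): chars_in_quartet=3 acc=0x291C bytes_emitted=6
After char 11 ('Z'=25): chars_in_quartet=4 acc=0xA4719 -> emit 0A 47 19, reset; bytes_emitted=9
After char 12 ('O'=14): chars_in_quartet=1 acc=0xE bytes_emitted=9
After char 13 ('w'=48): chars_in_quartet=2 acc=0x3B0 bytes_emitted=9
Padding '==': partial quartet acc=0x3B0 -> emit 3B; bytes_emitted=10

Answer: E7 C9 AC 6E 2B 4A 0A 47 19 3B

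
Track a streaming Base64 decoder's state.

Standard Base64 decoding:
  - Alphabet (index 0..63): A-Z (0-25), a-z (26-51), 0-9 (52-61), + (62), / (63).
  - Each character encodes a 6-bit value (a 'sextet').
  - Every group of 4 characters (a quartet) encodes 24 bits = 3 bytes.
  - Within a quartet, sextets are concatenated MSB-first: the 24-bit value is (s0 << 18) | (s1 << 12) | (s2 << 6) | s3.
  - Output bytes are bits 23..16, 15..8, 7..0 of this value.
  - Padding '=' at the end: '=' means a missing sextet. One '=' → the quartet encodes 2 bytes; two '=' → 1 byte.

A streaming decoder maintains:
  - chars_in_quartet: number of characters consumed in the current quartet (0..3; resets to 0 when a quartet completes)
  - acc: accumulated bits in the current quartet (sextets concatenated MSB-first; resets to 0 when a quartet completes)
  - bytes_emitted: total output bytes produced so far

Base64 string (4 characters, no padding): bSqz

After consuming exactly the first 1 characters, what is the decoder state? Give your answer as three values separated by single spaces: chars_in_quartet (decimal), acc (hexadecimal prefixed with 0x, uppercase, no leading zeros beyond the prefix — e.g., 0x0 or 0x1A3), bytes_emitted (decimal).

Answer: 1 0x1B 0

Derivation:
After char 0 ('b'=27): chars_in_quartet=1 acc=0x1B bytes_emitted=0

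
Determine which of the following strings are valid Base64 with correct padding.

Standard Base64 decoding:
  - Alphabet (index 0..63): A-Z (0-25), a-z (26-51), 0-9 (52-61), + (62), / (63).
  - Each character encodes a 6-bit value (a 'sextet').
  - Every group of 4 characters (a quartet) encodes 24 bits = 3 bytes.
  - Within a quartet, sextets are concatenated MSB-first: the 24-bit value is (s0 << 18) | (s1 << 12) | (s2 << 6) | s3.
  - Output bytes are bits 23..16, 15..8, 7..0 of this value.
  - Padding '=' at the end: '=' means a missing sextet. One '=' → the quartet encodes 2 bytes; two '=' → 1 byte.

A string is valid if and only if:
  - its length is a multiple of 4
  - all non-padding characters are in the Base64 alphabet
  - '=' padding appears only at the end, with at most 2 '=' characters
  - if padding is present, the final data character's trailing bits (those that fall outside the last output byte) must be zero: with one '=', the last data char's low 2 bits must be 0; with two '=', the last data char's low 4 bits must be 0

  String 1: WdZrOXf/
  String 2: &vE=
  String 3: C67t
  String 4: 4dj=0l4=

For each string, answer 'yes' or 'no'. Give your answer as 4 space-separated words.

Answer: yes no yes no

Derivation:
String 1: 'WdZrOXf/' → valid
String 2: '&vE=' → invalid (bad char(s): ['&'])
String 3: 'C67t' → valid
String 4: '4dj=0l4=' → invalid (bad char(s): ['=']; '=' in middle)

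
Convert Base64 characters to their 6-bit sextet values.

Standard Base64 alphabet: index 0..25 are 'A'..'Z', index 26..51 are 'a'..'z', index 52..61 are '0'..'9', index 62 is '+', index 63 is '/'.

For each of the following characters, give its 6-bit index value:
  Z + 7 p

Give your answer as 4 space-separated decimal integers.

Answer: 25 62 59 41

Derivation:
'Z': A..Z range, ord('Z') − ord('A') = 25
'+': index 62
'7': 0..9 range, 52 + ord('7') − ord('0') = 59
'p': a..z range, 26 + ord('p') − ord('a') = 41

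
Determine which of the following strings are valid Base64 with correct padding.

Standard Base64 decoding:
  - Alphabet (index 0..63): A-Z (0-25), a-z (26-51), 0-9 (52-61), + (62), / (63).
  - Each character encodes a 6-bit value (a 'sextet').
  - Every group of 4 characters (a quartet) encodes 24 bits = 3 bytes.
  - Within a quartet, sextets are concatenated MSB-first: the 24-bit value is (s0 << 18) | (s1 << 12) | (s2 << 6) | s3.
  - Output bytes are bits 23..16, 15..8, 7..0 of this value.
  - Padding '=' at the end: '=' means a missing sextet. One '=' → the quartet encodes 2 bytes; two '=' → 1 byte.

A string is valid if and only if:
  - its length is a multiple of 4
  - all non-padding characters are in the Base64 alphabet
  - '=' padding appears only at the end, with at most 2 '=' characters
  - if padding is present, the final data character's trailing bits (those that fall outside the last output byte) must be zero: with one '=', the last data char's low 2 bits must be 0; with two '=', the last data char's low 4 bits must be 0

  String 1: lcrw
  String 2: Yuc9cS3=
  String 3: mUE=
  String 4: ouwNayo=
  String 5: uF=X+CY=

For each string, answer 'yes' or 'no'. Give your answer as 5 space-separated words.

String 1: 'lcrw' → valid
String 2: 'Yuc9cS3=' → invalid (bad trailing bits)
String 3: 'mUE=' → valid
String 4: 'ouwNayo=' → valid
String 5: 'uF=X+CY=' → invalid (bad char(s): ['=']; '=' in middle)

Answer: yes no yes yes no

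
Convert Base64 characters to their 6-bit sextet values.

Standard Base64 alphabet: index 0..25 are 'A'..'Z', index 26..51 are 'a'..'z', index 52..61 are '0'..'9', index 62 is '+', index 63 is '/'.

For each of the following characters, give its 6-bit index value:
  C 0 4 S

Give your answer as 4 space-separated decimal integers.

Answer: 2 52 56 18

Derivation:
'C': A..Z range, ord('C') − ord('A') = 2
'0': 0..9 range, 52 + ord('0') − ord('0') = 52
'4': 0..9 range, 52 + ord('4') − ord('0') = 56
'S': A..Z range, ord('S') − ord('A') = 18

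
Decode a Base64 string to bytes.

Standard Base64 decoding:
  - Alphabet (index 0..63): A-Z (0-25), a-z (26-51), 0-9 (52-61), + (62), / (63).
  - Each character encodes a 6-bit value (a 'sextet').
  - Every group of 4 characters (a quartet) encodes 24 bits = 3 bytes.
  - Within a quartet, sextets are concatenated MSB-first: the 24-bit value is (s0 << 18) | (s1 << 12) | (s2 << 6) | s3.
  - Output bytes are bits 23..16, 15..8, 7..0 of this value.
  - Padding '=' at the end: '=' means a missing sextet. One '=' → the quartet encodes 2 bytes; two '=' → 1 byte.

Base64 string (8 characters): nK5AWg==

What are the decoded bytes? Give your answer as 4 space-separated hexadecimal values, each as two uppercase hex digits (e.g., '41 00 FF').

Answer: 9C AE 40 5A

Derivation:
After char 0 ('n'=39): chars_in_quartet=1 acc=0x27 bytes_emitted=0
After char 1 ('K'=10): chars_in_quartet=2 acc=0x9CA bytes_emitted=0
After char 2 ('5'=57): chars_in_quartet=3 acc=0x272B9 bytes_emitted=0
After char 3 ('A'=0): chars_in_quartet=4 acc=0x9CAE40 -> emit 9C AE 40, reset; bytes_emitted=3
After char 4 ('W'=22): chars_in_quartet=1 acc=0x16 bytes_emitted=3
After char 5 ('g'=32): chars_in_quartet=2 acc=0x5A0 bytes_emitted=3
Padding '==': partial quartet acc=0x5A0 -> emit 5A; bytes_emitted=4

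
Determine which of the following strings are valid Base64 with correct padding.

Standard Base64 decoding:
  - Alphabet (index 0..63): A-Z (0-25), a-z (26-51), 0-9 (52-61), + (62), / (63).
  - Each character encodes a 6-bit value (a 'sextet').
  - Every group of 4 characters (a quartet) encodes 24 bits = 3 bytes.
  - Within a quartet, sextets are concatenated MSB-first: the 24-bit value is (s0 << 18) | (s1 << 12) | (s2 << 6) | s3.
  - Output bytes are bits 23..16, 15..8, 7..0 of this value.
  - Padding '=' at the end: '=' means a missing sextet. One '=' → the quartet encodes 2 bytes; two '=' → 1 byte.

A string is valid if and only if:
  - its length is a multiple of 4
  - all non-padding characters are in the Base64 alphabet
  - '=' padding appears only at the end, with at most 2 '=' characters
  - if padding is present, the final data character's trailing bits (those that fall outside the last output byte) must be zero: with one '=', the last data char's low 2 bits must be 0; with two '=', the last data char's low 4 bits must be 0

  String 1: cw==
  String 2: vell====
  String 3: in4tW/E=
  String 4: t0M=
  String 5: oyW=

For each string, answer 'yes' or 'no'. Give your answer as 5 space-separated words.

String 1: 'cw==' → valid
String 2: 'vell====' → invalid (4 pad chars (max 2))
String 3: 'in4tW/E=' → valid
String 4: 't0M=' → valid
String 5: 'oyW=' → invalid (bad trailing bits)

Answer: yes no yes yes no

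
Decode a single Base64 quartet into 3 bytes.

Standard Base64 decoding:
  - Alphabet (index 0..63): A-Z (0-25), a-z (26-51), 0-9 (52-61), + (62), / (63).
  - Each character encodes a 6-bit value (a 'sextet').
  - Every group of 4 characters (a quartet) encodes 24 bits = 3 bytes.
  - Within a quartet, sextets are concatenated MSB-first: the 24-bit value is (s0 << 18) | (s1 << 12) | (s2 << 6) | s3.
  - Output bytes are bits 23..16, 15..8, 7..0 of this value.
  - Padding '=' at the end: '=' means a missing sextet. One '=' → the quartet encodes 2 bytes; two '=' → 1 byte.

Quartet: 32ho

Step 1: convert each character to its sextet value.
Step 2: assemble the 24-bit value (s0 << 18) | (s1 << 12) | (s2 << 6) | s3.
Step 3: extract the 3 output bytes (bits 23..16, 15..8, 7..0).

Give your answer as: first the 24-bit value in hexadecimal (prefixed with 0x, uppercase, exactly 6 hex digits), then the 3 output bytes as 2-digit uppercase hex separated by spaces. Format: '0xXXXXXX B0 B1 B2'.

Answer: 0xDF6868 DF 68 68

Derivation:
Sextets: 3=55, 2=54, h=33, o=40
24-bit: (55<<18) | (54<<12) | (33<<6) | 40
      = 0xDC0000 | 0x036000 | 0x000840 | 0x000028
      = 0xDF6868
Bytes: (v>>16)&0xFF=DF, (v>>8)&0xFF=68, v&0xFF=68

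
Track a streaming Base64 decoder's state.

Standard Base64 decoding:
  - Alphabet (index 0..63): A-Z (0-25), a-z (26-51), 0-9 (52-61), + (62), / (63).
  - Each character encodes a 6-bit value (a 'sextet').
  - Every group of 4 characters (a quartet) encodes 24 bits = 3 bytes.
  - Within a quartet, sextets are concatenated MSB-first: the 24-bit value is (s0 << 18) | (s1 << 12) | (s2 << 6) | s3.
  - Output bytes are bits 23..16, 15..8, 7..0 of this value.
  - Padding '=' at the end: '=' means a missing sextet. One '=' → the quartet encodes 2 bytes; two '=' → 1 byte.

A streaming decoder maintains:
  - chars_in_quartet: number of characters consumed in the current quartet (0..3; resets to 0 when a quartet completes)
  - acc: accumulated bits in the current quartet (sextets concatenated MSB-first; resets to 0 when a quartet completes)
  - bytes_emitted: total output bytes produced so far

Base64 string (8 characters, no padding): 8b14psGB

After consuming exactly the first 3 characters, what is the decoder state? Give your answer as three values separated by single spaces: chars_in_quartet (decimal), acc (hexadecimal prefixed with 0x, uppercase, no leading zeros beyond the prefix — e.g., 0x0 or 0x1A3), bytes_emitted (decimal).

After char 0 ('8'=60): chars_in_quartet=1 acc=0x3C bytes_emitted=0
After char 1 ('b'=27): chars_in_quartet=2 acc=0xF1B bytes_emitted=0
After char 2 ('1'=53): chars_in_quartet=3 acc=0x3C6F5 bytes_emitted=0

Answer: 3 0x3C6F5 0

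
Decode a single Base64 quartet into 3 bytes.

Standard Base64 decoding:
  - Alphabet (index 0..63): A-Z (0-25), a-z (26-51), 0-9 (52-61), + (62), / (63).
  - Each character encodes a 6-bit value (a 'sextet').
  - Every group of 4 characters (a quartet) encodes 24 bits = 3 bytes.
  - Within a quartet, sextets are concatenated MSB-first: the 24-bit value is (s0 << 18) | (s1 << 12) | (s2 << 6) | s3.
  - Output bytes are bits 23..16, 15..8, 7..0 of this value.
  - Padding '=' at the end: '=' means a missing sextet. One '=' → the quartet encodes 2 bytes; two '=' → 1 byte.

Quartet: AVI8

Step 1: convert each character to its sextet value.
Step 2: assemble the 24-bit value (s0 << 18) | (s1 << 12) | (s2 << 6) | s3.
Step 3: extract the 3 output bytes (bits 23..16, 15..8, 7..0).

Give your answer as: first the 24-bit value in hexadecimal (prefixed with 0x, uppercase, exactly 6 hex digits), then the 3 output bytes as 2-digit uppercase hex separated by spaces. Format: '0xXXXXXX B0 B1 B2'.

Answer: 0x01523C 01 52 3C

Derivation:
Sextets: A=0, V=21, I=8, 8=60
24-bit: (0<<18) | (21<<12) | (8<<6) | 60
      = 0x000000 | 0x015000 | 0x000200 | 0x00003C
      = 0x01523C
Bytes: (v>>16)&0xFF=01, (v>>8)&0xFF=52, v&0xFF=3C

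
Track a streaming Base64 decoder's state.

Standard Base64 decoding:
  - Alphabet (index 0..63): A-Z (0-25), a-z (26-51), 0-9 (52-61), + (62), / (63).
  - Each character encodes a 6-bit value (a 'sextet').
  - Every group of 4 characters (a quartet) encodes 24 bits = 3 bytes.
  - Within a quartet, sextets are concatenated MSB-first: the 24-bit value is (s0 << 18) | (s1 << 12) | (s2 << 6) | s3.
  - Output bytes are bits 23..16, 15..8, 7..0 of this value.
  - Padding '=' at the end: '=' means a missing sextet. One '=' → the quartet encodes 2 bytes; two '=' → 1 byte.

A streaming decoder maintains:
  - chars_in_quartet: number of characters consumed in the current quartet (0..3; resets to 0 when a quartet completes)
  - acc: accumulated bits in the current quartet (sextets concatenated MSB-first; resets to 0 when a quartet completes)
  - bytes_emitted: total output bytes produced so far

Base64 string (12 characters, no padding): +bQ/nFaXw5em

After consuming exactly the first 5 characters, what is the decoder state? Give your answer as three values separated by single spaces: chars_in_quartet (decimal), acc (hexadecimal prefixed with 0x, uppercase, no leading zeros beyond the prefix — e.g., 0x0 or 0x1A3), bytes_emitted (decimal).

Answer: 1 0x27 3

Derivation:
After char 0 ('+'=62): chars_in_quartet=1 acc=0x3E bytes_emitted=0
After char 1 ('b'=27): chars_in_quartet=2 acc=0xF9B bytes_emitted=0
After char 2 ('Q'=16): chars_in_quartet=3 acc=0x3E6D0 bytes_emitted=0
After char 3 ('/'=63): chars_in_quartet=4 acc=0xF9B43F -> emit F9 B4 3F, reset; bytes_emitted=3
After char 4 ('n'=39): chars_in_quartet=1 acc=0x27 bytes_emitted=3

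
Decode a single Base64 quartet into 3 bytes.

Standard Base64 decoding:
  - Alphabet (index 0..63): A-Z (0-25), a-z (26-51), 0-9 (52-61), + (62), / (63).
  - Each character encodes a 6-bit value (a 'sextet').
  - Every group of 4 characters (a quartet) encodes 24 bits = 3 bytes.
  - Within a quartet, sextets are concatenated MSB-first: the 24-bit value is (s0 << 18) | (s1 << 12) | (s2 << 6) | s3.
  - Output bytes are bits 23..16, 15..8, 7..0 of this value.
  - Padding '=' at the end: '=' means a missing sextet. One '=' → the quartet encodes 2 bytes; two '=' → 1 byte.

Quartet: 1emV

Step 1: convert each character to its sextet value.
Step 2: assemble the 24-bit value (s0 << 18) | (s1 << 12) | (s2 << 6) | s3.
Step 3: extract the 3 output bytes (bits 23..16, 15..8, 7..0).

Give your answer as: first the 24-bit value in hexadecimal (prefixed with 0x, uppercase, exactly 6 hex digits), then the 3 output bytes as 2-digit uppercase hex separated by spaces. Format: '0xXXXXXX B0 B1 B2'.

Sextets: 1=53, e=30, m=38, V=21
24-bit: (53<<18) | (30<<12) | (38<<6) | 21
      = 0xD40000 | 0x01E000 | 0x000980 | 0x000015
      = 0xD5E995
Bytes: (v>>16)&0xFF=D5, (v>>8)&0xFF=E9, v&0xFF=95

Answer: 0xD5E995 D5 E9 95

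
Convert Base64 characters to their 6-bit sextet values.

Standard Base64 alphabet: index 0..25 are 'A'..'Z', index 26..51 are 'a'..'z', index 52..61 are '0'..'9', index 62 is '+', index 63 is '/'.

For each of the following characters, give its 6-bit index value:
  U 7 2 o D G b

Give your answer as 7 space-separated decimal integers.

'U': A..Z range, ord('U') − ord('A') = 20
'7': 0..9 range, 52 + ord('7') − ord('0') = 59
'2': 0..9 range, 52 + ord('2') − ord('0') = 54
'o': a..z range, 26 + ord('o') − ord('a') = 40
'D': A..Z range, ord('D') − ord('A') = 3
'G': A..Z range, ord('G') − ord('A') = 6
'b': a..z range, 26 + ord('b') − ord('a') = 27

Answer: 20 59 54 40 3 6 27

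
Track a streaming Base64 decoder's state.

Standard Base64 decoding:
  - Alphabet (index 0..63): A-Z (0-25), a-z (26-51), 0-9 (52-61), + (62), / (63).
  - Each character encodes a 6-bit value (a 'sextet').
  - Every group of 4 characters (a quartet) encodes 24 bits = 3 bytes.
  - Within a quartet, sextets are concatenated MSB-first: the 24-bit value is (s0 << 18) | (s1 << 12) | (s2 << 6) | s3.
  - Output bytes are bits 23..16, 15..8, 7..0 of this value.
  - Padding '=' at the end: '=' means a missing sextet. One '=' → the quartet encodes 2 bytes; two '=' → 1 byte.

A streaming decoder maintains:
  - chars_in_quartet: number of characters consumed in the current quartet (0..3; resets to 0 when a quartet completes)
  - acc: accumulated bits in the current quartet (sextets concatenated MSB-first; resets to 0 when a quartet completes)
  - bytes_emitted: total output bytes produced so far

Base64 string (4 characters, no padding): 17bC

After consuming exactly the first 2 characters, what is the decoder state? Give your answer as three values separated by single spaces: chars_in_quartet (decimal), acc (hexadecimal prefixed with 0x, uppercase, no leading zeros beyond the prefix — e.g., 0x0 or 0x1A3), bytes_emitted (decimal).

After char 0 ('1'=53): chars_in_quartet=1 acc=0x35 bytes_emitted=0
After char 1 ('7'=59): chars_in_quartet=2 acc=0xD7B bytes_emitted=0

Answer: 2 0xD7B 0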